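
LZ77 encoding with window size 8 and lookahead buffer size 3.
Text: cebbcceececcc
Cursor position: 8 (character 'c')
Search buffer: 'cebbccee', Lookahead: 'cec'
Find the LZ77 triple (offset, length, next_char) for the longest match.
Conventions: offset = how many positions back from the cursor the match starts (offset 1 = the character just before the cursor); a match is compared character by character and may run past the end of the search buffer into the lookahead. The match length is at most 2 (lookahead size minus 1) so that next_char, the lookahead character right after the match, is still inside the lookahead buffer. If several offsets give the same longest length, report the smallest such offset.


Try each offset into the search buffer:
  offset=1 (pos 7, char 'e'): match length 0
  offset=2 (pos 6, char 'e'): match length 0
  offset=3 (pos 5, char 'c'): match length 2
  offset=4 (pos 4, char 'c'): match length 1
  offset=5 (pos 3, char 'b'): match length 0
  offset=6 (pos 2, char 'b'): match length 0
  offset=7 (pos 1, char 'e'): match length 0
  offset=8 (pos 0, char 'c'): match length 2
Longest match has length 2, found at offsets 3, 8; take the smallest, offset 3.
next_char = character at position 8 + 2 = 10 -> 'c'

Best match: offset=3, length=2 (matching 'ce' starting at position 5)
LZ77 triple: (3, 2, 'c')


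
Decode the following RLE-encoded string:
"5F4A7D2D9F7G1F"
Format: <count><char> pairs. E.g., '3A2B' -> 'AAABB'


Expanding each <count><char> pair:
  5F -> 'FFFFF'
  4A -> 'AAAA'
  7D -> 'DDDDDDD'
  2D -> 'DD'
  9F -> 'FFFFFFFFF'
  7G -> 'GGGGGGG'
  1F -> 'F'

Decoded = FFFFFAAAADDDDDDDDDFFFFFFFFFGGGGGGGF


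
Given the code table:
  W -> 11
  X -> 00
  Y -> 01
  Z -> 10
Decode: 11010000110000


Decoding:
11 -> W
01 -> Y
00 -> X
00 -> X
11 -> W
00 -> X
00 -> X


Result: WYXXWXX


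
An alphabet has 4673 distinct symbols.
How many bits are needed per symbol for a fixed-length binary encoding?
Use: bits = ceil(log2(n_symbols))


log2(4673) = 12.1901
Bracket: 2^12 = 4096 < 4673 <= 2^13 = 8192
So ceil(log2(4673)) = 13

bits = ceil(log2(4673)) = ceil(12.1901) = 13 bits


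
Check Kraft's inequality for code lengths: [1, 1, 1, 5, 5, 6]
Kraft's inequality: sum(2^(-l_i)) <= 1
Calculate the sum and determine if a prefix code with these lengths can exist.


Sum = 2^(-1) + 2^(-1) + 2^(-1) + 2^(-5) + 2^(-5) + 2^(-6)
    = 0.5 + 0.5 + 0.5 + 0.03125 + 0.03125 + 0.015625
    = 101/64 = 1.578125
Since 1.578125 > 1, Kraft's inequality is NOT satisfied.
A prefix code with these lengths CANNOT exist.

Kraft sum = 1.578125. Not satisfied.


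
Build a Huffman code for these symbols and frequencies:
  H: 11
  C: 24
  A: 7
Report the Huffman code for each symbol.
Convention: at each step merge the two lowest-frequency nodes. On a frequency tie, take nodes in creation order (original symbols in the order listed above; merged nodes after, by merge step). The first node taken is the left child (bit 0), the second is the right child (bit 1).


Huffman tree construction:
Step 1: Merge A(7) + H(11) = 18
Step 2: Merge (A+H)(18) + C(24) = 42
Read each symbol's code off the tree from the root (left child = 0, right child = 1).

Codes:
  H: 01 (length 2)
  C: 1 (length 1)
  A: 00 (length 2)
Average code length: 60/42 = 1.4286 bits/symbol


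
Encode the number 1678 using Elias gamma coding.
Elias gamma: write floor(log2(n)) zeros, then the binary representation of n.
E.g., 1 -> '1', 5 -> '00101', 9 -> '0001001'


num_bits = floor(log2(1678)) + 1 = 11
leading_zeros = num_bits - 1 = 10
binary(1678) = 11010001110

Elias gamma(1678) = '0000000000' + '11010001110' = 000000000011010001110 (21 bits)


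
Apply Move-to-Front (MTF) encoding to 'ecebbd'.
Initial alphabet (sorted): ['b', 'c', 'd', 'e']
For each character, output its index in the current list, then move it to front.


MTF encoding:
'e': index 3 in ['b', 'c', 'd', 'e'] -> ['e', 'b', 'c', 'd']
'c': index 2 in ['e', 'b', 'c', 'd'] -> ['c', 'e', 'b', 'd']
'e': index 1 in ['c', 'e', 'b', 'd'] -> ['e', 'c', 'b', 'd']
'b': index 2 in ['e', 'c', 'b', 'd'] -> ['b', 'e', 'c', 'd']
'b': index 0 in ['b', 'e', 'c', 'd'] -> ['b', 'e', 'c', 'd']
'd': index 3 in ['b', 'e', 'c', 'd'] -> ['d', 'b', 'e', 'c']


Output: [3, 2, 1, 2, 0, 3]


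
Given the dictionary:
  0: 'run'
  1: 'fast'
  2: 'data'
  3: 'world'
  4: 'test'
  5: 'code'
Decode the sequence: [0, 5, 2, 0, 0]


Look up each index in the dictionary:
  0 -> 'run'
  5 -> 'code'
  2 -> 'data'
  0 -> 'run'
  0 -> 'run'

Decoded: "run code data run run"


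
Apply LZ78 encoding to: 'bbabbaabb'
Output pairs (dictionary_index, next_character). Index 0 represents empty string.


LZ78 encoding steps:
Dictionary: {0: ''}
Step 1: w='' (idx 0), next='b' -> output (0, 'b'), add 'b' as idx 1
Step 2: w='b' (idx 1), next='a' -> output (1, 'a'), add 'ba' as idx 2
Step 3: w='b' (idx 1), next='b' -> output (1, 'b'), add 'bb' as idx 3
Step 4: w='' (idx 0), next='a' -> output (0, 'a'), add 'a' as idx 4
Step 5: w='a' (idx 4), next='b' -> output (4, 'b'), add 'ab' as idx 5
Step 6: w='b' (idx 1), end of input -> output (1, '')


Encoded: [(0, 'b'), (1, 'a'), (1, 'b'), (0, 'a'), (4, 'b'), (1, '')]


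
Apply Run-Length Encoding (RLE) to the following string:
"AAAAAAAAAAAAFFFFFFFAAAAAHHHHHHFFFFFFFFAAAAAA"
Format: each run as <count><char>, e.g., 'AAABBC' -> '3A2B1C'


Scanning runs left to right:
  i=0: run of 'A' x 12 -> '12A'
  i=12: run of 'F' x 7 -> '7F'
  i=19: run of 'A' x 5 -> '5A'
  i=24: run of 'H' x 6 -> '6H'
  i=30: run of 'F' x 8 -> '8F'
  i=38: run of 'A' x 6 -> '6A'

RLE = 12A7F5A6H8F6A


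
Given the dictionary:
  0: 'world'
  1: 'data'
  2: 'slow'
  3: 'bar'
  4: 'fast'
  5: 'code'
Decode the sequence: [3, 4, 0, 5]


Look up each index in the dictionary:
  3 -> 'bar'
  4 -> 'fast'
  0 -> 'world'
  5 -> 'code'

Decoded: "bar fast world code"


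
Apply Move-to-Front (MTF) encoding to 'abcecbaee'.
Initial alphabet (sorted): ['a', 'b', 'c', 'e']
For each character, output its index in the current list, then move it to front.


MTF encoding:
'a': index 0 in ['a', 'b', 'c', 'e'] -> ['a', 'b', 'c', 'e']
'b': index 1 in ['a', 'b', 'c', 'e'] -> ['b', 'a', 'c', 'e']
'c': index 2 in ['b', 'a', 'c', 'e'] -> ['c', 'b', 'a', 'e']
'e': index 3 in ['c', 'b', 'a', 'e'] -> ['e', 'c', 'b', 'a']
'c': index 1 in ['e', 'c', 'b', 'a'] -> ['c', 'e', 'b', 'a']
'b': index 2 in ['c', 'e', 'b', 'a'] -> ['b', 'c', 'e', 'a']
'a': index 3 in ['b', 'c', 'e', 'a'] -> ['a', 'b', 'c', 'e']
'e': index 3 in ['a', 'b', 'c', 'e'] -> ['e', 'a', 'b', 'c']
'e': index 0 in ['e', 'a', 'b', 'c'] -> ['e', 'a', 'b', 'c']


Output: [0, 1, 2, 3, 1, 2, 3, 3, 0]


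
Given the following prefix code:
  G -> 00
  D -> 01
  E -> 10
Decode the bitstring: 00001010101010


Decoding step by step:
Bits 00 -> G
Bits 00 -> G
Bits 10 -> E
Bits 10 -> E
Bits 10 -> E
Bits 10 -> E
Bits 10 -> E


Decoded message: GGEEEEE


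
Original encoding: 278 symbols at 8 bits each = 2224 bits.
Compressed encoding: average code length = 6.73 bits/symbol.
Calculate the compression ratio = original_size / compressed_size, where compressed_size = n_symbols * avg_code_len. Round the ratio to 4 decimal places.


original_size = n_symbols * orig_bits = 278 * 8 = 2224 bits
compressed_size = n_symbols * avg_code_len = 278 * 6.73 = 1870.94 bits
ratio = original_size / compressed_size = 2224 / 1870.94 = 1.1887

Compression ratio = 1.1887


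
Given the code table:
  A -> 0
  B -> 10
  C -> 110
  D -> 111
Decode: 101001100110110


Decoding:
10 -> B
10 -> B
0 -> A
110 -> C
0 -> A
110 -> C
110 -> C


Result: BBACACC


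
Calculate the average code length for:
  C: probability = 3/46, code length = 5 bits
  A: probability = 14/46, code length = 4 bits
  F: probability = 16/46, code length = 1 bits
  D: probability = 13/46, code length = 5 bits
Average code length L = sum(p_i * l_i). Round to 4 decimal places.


Weighted contributions p_i * l_i:
  C: (3/46) * 5 = 15/46
  A: (14/46) * 4 = 56/46
  F: (16/46) * 1 = 16/46
  D: (13/46) * 5 = 65/46
Sum = (15 + 56 + 16 + 65)/46 = 152/46

L = 152/46 = 3.3043 bits/symbol


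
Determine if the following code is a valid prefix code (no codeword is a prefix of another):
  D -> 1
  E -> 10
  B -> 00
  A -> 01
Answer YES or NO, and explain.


Checking each pair (does one codeword prefix another?):
  D='1' vs E='10': prefix -- VIOLATION

NO -- this is NOT a valid prefix code. D (1) is a prefix of E (10).


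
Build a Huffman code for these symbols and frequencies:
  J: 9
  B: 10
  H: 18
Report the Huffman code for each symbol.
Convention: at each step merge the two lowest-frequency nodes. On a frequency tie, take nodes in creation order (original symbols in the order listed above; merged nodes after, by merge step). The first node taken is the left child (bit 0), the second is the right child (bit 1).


Huffman tree construction:
Step 1: Merge J(9) + B(10) = 19
Step 2: Merge H(18) + (J+B)(19) = 37
Read each symbol's code off the tree from the root (left child = 0, right child = 1).

Codes:
  J: 10 (length 2)
  B: 11 (length 2)
  H: 0 (length 1)
Average code length: 56/37 = 1.5135 bits/symbol


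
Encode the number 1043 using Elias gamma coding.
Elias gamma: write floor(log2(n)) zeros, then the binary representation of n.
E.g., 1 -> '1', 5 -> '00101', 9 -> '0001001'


num_bits = floor(log2(1043)) + 1 = 11
leading_zeros = num_bits - 1 = 10
binary(1043) = 10000010011

Elias gamma(1043) = '0000000000' + '10000010011' = 000000000010000010011 (21 bits)


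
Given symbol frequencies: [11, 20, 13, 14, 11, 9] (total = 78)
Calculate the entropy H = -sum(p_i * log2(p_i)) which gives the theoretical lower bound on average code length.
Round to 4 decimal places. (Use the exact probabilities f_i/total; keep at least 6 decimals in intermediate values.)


Per-symbol terms -p_i * log2(p_i) with p_i = f_i/78:
  p = 11/78 = 0.141026: log2(p) = -2.825971, -p*log2(p) = 0.398534
  p = 20/78 = 0.256410: log2(p) = -1.963474, -p*log2(p) = 0.503455
  p = 13/78 = 0.166667: log2(p) = -2.584963, -p*log2(p) = 0.430827
  p = 14/78 = 0.179487: log2(p) = -2.478047, -p*log2(p) = 0.444778
  p = 11/78 = 0.141026: log2(p) = -2.825971, -p*log2(p) = 0.398534
  p = 9/78 = 0.115385: log2(p) = -3.115477, -p*log2(p) = 0.359478
H = 0.398534 + 0.503455 + 0.430827 + 0.444778 + 0.398534 + 0.359478 = 2.535606

H = 2.5356 bits/symbol


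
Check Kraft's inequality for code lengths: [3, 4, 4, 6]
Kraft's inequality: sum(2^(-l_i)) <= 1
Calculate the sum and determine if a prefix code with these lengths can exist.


Sum = 2^(-3) + 2^(-4) + 2^(-4) + 2^(-6)
    = 0.125 + 0.0625 + 0.0625 + 0.015625
    = 17/64 = 0.265625
Since 0.265625 <= 1, Kraft's inequality IS satisfied.
A prefix code with these lengths CAN exist.

Kraft sum = 0.265625. Satisfied.


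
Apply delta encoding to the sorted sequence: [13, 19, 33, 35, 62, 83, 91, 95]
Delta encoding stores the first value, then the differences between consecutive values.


First value: 13
Deltas:
  19 - 13 = 6
  33 - 19 = 14
  35 - 33 = 2
  62 - 35 = 27
  83 - 62 = 21
  91 - 83 = 8
  95 - 91 = 4


Delta encoded: [13, 6, 14, 2, 27, 21, 8, 4]


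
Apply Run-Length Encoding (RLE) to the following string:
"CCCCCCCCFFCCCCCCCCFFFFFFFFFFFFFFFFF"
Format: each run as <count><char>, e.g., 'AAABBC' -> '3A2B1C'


Scanning runs left to right:
  i=0: run of 'C' x 8 -> '8C'
  i=8: run of 'F' x 2 -> '2F'
  i=10: run of 'C' x 8 -> '8C'
  i=18: run of 'F' x 17 -> '17F'

RLE = 8C2F8C17F


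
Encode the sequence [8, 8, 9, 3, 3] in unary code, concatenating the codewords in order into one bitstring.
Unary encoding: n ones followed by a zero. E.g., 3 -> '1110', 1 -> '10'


Encode each number as n ones followed by a terminating 0:
  8 -> 111111110 (9 bits)
  8 -> 111111110 (9 bits)
  9 -> 1111111110 (10 bits)
  3 -> 1110 (4 bits)
  3 -> 1110 (4 bits)
Total length = 9 + 9 + 10 + 4 + 4 = 36 bits.

Unary([8, 8, 9, 3, 3]) = 111111110111111110111111111011101110 (36 bits)


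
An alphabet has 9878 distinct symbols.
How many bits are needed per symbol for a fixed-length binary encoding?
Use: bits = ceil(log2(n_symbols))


log2(9878) = 13.27
Bracket: 2^13 = 8192 < 9878 <= 2^14 = 16384
So ceil(log2(9878)) = 14

bits = ceil(log2(9878)) = ceil(13.27) = 14 bits


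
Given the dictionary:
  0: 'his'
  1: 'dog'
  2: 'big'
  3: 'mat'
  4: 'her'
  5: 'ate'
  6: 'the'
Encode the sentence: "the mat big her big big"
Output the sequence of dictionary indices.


Look up each word in the dictionary:
  'the' -> 6
  'mat' -> 3
  'big' -> 2
  'her' -> 4
  'big' -> 2
  'big' -> 2

Encoded: [6, 3, 2, 4, 2, 2]


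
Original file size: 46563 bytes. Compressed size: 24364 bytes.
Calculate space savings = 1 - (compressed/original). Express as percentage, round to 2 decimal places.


ratio = compressed/original = 24364/46563 = 0.523248
savings = 1 - ratio = 1 - 0.523248 = 0.476752
as a percentage: 0.476752 * 100 = 47.68%

Space savings = 1 - 24364/46563 = 47.68%


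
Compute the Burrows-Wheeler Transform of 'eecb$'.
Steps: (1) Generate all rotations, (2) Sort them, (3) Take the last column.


Rotations (sorted):
  0: $eecb -> last char: b
  1: b$eec -> last char: c
  2: cb$ee -> last char: e
  3: ecb$e -> last char: e
  4: eecb$ -> last char: $


BWT = bcee$


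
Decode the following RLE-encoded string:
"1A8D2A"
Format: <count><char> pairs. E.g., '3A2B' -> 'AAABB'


Expanding each <count><char> pair:
  1A -> 'A'
  8D -> 'DDDDDDDD'
  2A -> 'AA'

Decoded = ADDDDDDDDAA


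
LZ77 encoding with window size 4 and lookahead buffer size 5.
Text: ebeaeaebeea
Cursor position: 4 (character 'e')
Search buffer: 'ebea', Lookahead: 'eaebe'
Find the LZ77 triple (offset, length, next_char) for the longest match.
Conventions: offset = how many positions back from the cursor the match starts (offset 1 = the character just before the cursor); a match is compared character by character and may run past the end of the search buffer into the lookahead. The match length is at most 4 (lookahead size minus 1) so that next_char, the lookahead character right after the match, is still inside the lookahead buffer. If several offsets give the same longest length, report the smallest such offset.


Try each offset into the search buffer:
  offset=1 (pos 3, char 'a'): match length 0
  offset=2 (pos 2, char 'e'): match length 3
  offset=3 (pos 1, char 'b'): match length 0
  offset=4 (pos 0, char 'e'): match length 1
Longest match has length 3 at offset 2.
next_char = character at position 4 + 3 = 7 -> 'b'

Best match: offset=2, length=3 (matching 'eae' starting at position 2)
LZ77 triple: (2, 3, 'b')


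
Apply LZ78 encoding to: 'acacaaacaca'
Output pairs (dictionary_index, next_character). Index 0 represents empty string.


LZ78 encoding steps:
Dictionary: {0: ''}
Step 1: w='' (idx 0), next='a' -> output (0, 'a'), add 'a' as idx 1
Step 2: w='' (idx 0), next='c' -> output (0, 'c'), add 'c' as idx 2
Step 3: w='a' (idx 1), next='c' -> output (1, 'c'), add 'ac' as idx 3
Step 4: w='a' (idx 1), next='a' -> output (1, 'a'), add 'aa' as idx 4
Step 5: w='ac' (idx 3), next='a' -> output (3, 'a'), add 'aca' as idx 5
Step 6: w='c' (idx 2), next='a' -> output (2, 'a'), add 'ca' as idx 6


Encoded: [(0, 'a'), (0, 'c'), (1, 'c'), (1, 'a'), (3, 'a'), (2, 'a')]


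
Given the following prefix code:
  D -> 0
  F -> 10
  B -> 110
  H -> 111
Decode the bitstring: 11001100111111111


Decoding step by step:
Bits 110 -> B
Bits 0 -> D
Bits 110 -> B
Bits 0 -> D
Bits 111 -> H
Bits 111 -> H
Bits 111 -> H


Decoded message: BDBDHHH


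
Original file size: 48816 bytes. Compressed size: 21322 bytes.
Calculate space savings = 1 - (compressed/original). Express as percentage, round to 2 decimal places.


ratio = compressed/original = 21322/48816 = 0.436783
savings = 1 - ratio = 1 - 0.436783 = 0.563217
as a percentage: 0.563217 * 100 = 56.32%

Space savings = 1 - 21322/48816 = 56.32%


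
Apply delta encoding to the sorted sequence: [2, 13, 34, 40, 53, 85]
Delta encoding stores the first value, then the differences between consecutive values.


First value: 2
Deltas:
  13 - 2 = 11
  34 - 13 = 21
  40 - 34 = 6
  53 - 40 = 13
  85 - 53 = 32


Delta encoded: [2, 11, 21, 6, 13, 32]


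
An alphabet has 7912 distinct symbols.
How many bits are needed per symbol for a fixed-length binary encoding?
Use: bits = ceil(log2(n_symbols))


log2(7912) = 12.9498
Bracket: 2^12 = 4096 < 7912 <= 2^13 = 8192
So ceil(log2(7912)) = 13

bits = ceil(log2(7912)) = ceil(12.9498) = 13 bits


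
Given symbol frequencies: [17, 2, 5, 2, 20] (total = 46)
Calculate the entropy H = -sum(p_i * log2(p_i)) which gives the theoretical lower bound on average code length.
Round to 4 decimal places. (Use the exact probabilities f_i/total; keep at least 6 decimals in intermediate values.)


Per-symbol terms -p_i * log2(p_i) with p_i = f_i/46:
  p = 17/46 = 0.369565: log2(p) = -1.436099, -p*log2(p) = 0.530732
  p = 2/46 = 0.043478: log2(p) = -4.523562, -p*log2(p) = 0.196677
  p = 5/46 = 0.108696: log2(p) = -3.201634, -p*log2(p) = 0.348004
  p = 2/46 = 0.043478: log2(p) = -4.523562, -p*log2(p) = 0.196677
  p = 20/46 = 0.434783: log2(p) = -1.201634, -p*log2(p) = 0.522450
H = 0.530732 + 0.196677 + 0.348004 + 0.196677 + 0.522450 = 1.794540

H = 1.7945 bits/symbol


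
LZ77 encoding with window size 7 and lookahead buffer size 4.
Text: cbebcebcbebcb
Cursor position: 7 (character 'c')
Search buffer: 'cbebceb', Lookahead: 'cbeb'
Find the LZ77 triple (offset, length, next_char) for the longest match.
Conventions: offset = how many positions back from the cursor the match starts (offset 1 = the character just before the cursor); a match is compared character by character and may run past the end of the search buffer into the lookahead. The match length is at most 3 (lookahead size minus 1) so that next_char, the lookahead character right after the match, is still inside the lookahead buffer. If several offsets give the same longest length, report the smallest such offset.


Try each offset into the search buffer:
  offset=1 (pos 6, char 'b'): match length 0
  offset=2 (pos 5, char 'e'): match length 0
  offset=3 (pos 4, char 'c'): match length 1
  offset=4 (pos 3, char 'b'): match length 0
  offset=5 (pos 2, char 'e'): match length 0
  offset=6 (pos 1, char 'b'): match length 0
  offset=7 (pos 0, char 'c'): match length 3
Longest match has length 3 at offset 7.
next_char = character at position 7 + 3 = 10 -> 'b'

Best match: offset=7, length=3 (matching 'cbe' starting at position 0)
LZ77 triple: (7, 3, 'b')


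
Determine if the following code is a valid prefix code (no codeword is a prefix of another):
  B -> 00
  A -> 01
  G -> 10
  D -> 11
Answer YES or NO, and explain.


Checking each pair (does one codeword prefix another?):
  B='00' vs A='01': no prefix
  B='00' vs G='10': no prefix
  B='00' vs D='11': no prefix
  A='01' vs B='00': no prefix
  A='01' vs G='10': no prefix
  A='01' vs D='11': no prefix
  G='10' vs B='00': no prefix
  G='10' vs A='01': no prefix
  G='10' vs D='11': no prefix
  D='11' vs B='00': no prefix
  D='11' vs A='01': no prefix
  D='11' vs G='10': no prefix
No violation found over all pairs.

YES -- this is a valid prefix code. No codeword is a prefix of any other codeword.


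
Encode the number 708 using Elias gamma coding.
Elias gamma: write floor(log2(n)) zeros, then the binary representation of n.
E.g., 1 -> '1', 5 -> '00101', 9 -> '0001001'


num_bits = floor(log2(708)) + 1 = 10
leading_zeros = num_bits - 1 = 9
binary(708) = 1011000100

Elias gamma(708) = '000000000' + '1011000100' = 0000000001011000100 (19 bits)


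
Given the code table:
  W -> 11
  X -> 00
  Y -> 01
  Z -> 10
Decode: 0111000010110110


Decoding:
01 -> Y
11 -> W
00 -> X
00 -> X
10 -> Z
11 -> W
01 -> Y
10 -> Z


Result: YWXXZWYZ


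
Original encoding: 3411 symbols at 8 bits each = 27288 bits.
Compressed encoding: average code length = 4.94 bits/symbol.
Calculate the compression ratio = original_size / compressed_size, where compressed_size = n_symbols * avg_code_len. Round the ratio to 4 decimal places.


original_size = n_symbols * orig_bits = 3411 * 8 = 27288 bits
compressed_size = n_symbols * avg_code_len = 3411 * 4.94 = 16850.34 bits
ratio = original_size / compressed_size = 27288 / 16850.34 = 1.6194

Compression ratio = 1.6194


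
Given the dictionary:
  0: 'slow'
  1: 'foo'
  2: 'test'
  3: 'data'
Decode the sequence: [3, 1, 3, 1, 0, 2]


Look up each index in the dictionary:
  3 -> 'data'
  1 -> 'foo'
  3 -> 'data'
  1 -> 'foo'
  0 -> 'slow'
  2 -> 'test'

Decoded: "data foo data foo slow test"


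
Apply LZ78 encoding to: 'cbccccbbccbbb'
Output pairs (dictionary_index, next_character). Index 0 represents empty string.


LZ78 encoding steps:
Dictionary: {0: ''}
Step 1: w='' (idx 0), next='c' -> output (0, 'c'), add 'c' as idx 1
Step 2: w='' (idx 0), next='b' -> output (0, 'b'), add 'b' as idx 2
Step 3: w='c' (idx 1), next='c' -> output (1, 'c'), add 'cc' as idx 3
Step 4: w='cc' (idx 3), next='b' -> output (3, 'b'), add 'ccb' as idx 4
Step 5: w='b' (idx 2), next='c' -> output (2, 'c'), add 'bc' as idx 5
Step 6: w='c' (idx 1), next='b' -> output (1, 'b'), add 'cb' as idx 6
Step 7: w='b' (idx 2), next='b' -> output (2, 'b'), add 'bb' as idx 7


Encoded: [(0, 'c'), (0, 'b'), (1, 'c'), (3, 'b'), (2, 'c'), (1, 'b'), (2, 'b')]


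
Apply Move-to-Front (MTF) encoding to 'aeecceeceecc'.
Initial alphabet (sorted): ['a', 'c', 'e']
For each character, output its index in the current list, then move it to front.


MTF encoding:
'a': index 0 in ['a', 'c', 'e'] -> ['a', 'c', 'e']
'e': index 2 in ['a', 'c', 'e'] -> ['e', 'a', 'c']
'e': index 0 in ['e', 'a', 'c'] -> ['e', 'a', 'c']
'c': index 2 in ['e', 'a', 'c'] -> ['c', 'e', 'a']
'c': index 0 in ['c', 'e', 'a'] -> ['c', 'e', 'a']
'e': index 1 in ['c', 'e', 'a'] -> ['e', 'c', 'a']
'e': index 0 in ['e', 'c', 'a'] -> ['e', 'c', 'a']
'c': index 1 in ['e', 'c', 'a'] -> ['c', 'e', 'a']
'e': index 1 in ['c', 'e', 'a'] -> ['e', 'c', 'a']
'e': index 0 in ['e', 'c', 'a'] -> ['e', 'c', 'a']
'c': index 1 in ['e', 'c', 'a'] -> ['c', 'e', 'a']
'c': index 0 in ['c', 'e', 'a'] -> ['c', 'e', 'a']


Output: [0, 2, 0, 2, 0, 1, 0, 1, 1, 0, 1, 0]


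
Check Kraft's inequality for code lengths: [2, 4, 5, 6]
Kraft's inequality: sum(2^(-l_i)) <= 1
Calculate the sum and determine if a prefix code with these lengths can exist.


Sum = 2^(-2) + 2^(-4) + 2^(-5) + 2^(-6)
    = 0.25 + 0.0625 + 0.03125 + 0.015625
    = 23/64 = 0.359375
Since 0.359375 <= 1, Kraft's inequality IS satisfied.
A prefix code with these lengths CAN exist.

Kraft sum = 0.359375. Satisfied.


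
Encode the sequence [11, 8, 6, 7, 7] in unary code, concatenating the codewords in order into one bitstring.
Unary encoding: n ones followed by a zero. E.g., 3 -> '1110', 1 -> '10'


Encode each number as n ones followed by a terminating 0:
  11 -> 111111111110 (12 bits)
  8 -> 111111110 (9 bits)
  6 -> 1111110 (7 bits)
  7 -> 11111110 (8 bits)
  7 -> 11111110 (8 bits)
Total length = 12 + 9 + 7 + 8 + 8 = 44 bits.

Unary([11, 8, 6, 7, 7]) = 11111111111011111111011111101111111011111110 (44 bits)


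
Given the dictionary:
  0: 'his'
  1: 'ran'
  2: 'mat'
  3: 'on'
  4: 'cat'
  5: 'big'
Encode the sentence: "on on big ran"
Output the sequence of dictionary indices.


Look up each word in the dictionary:
  'on' -> 3
  'on' -> 3
  'big' -> 5
  'ran' -> 1

Encoded: [3, 3, 5, 1]


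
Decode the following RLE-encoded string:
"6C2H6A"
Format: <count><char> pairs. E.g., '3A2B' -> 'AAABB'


Expanding each <count><char> pair:
  6C -> 'CCCCCC'
  2H -> 'HH'
  6A -> 'AAAAAA'

Decoded = CCCCCCHHAAAAAA


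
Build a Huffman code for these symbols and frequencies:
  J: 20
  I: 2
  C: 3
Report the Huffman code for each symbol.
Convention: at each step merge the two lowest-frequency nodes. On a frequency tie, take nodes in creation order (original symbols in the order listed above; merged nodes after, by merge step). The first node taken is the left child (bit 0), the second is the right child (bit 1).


Huffman tree construction:
Step 1: Merge I(2) + C(3) = 5
Step 2: Merge (I+C)(5) + J(20) = 25
Read each symbol's code off the tree from the root (left child = 0, right child = 1).

Codes:
  J: 1 (length 1)
  I: 00 (length 2)
  C: 01 (length 2)
Average code length: 30/25 = 1.2000 bits/symbol


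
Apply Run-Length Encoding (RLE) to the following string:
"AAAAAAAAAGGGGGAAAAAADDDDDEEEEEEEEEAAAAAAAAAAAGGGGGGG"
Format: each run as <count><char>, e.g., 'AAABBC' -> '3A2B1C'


Scanning runs left to right:
  i=0: run of 'A' x 9 -> '9A'
  i=9: run of 'G' x 5 -> '5G'
  i=14: run of 'A' x 6 -> '6A'
  i=20: run of 'D' x 5 -> '5D'
  i=25: run of 'E' x 9 -> '9E'
  i=34: run of 'A' x 11 -> '11A'
  i=45: run of 'G' x 7 -> '7G'

RLE = 9A5G6A5D9E11A7G


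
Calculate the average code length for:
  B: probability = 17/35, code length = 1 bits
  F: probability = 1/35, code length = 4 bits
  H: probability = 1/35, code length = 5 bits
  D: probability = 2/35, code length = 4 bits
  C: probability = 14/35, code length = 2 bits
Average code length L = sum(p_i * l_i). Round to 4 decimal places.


Weighted contributions p_i * l_i:
  B: (17/35) * 1 = 17/35
  F: (1/35) * 4 = 4/35
  H: (1/35) * 5 = 5/35
  D: (2/35) * 4 = 8/35
  C: (14/35) * 2 = 28/35
Sum = (17 + 4 + 5 + 8 + 28)/35 = 62/35

L = 62/35 = 1.7714 bits/symbol


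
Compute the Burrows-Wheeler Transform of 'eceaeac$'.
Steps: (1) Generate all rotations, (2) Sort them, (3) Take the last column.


Rotations (sorted):
  0: $eceaeac -> last char: c
  1: ac$eceae -> last char: e
  2: aeac$ece -> last char: e
  3: c$eceaea -> last char: a
  4: ceaeac$e -> last char: e
  5: eac$ecea -> last char: a
  6: eaeac$ec -> last char: c
  7: eceaeac$ -> last char: $


BWT = ceeaeac$


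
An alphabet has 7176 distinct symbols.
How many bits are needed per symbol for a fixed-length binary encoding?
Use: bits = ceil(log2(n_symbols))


log2(7176) = 12.809
Bracket: 2^12 = 4096 < 7176 <= 2^13 = 8192
So ceil(log2(7176)) = 13

bits = ceil(log2(7176)) = ceil(12.809) = 13 bits


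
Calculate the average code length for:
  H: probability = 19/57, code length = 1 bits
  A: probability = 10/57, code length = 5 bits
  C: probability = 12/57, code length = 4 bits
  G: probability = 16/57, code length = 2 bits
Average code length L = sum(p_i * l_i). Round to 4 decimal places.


Weighted contributions p_i * l_i:
  H: (19/57) * 1 = 19/57
  A: (10/57) * 5 = 50/57
  C: (12/57) * 4 = 48/57
  G: (16/57) * 2 = 32/57
Sum = (19 + 50 + 48 + 32)/57 = 149/57

L = 149/57 = 2.6140 bits/symbol


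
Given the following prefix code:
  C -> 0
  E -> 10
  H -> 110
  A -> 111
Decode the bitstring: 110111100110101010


Decoding step by step:
Bits 110 -> H
Bits 111 -> A
Bits 10 -> E
Bits 0 -> C
Bits 110 -> H
Bits 10 -> E
Bits 10 -> E
Bits 10 -> E


Decoded message: HAECHEEE


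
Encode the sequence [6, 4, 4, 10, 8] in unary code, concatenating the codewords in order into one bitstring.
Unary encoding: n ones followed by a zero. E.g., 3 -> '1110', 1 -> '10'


Encode each number as n ones followed by a terminating 0:
  6 -> 1111110 (7 bits)
  4 -> 11110 (5 bits)
  4 -> 11110 (5 bits)
  10 -> 11111111110 (11 bits)
  8 -> 111111110 (9 bits)
Total length = 7 + 5 + 5 + 11 + 9 = 37 bits.

Unary([6, 4, 4, 10, 8]) = 1111110111101111011111111110111111110 (37 bits)


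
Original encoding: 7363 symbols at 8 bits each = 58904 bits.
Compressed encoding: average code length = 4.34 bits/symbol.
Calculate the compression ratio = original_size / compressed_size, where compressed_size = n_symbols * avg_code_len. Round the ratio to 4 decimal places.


original_size = n_symbols * orig_bits = 7363 * 8 = 58904 bits
compressed_size = n_symbols * avg_code_len = 7363 * 4.34 = 31955.42 bits
ratio = original_size / compressed_size = 58904 / 31955.42 = 1.8433

Compression ratio = 1.8433


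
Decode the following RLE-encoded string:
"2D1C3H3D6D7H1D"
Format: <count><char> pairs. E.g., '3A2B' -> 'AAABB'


Expanding each <count><char> pair:
  2D -> 'DD'
  1C -> 'C'
  3H -> 'HHH'
  3D -> 'DDD'
  6D -> 'DDDDDD'
  7H -> 'HHHHHHH'
  1D -> 'D'

Decoded = DDCHHHDDDDDDDDDHHHHHHHD


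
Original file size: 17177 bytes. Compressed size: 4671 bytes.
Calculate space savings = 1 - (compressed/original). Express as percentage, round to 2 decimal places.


ratio = compressed/original = 4671/17177 = 0.271933
savings = 1 - ratio = 1 - 0.271933 = 0.728067
as a percentage: 0.728067 * 100 = 72.81%

Space savings = 1 - 4671/17177 = 72.81%


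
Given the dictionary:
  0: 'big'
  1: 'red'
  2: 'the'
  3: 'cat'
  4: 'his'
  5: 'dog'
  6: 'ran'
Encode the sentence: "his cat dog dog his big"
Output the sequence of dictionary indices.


Look up each word in the dictionary:
  'his' -> 4
  'cat' -> 3
  'dog' -> 5
  'dog' -> 5
  'his' -> 4
  'big' -> 0

Encoded: [4, 3, 5, 5, 4, 0]


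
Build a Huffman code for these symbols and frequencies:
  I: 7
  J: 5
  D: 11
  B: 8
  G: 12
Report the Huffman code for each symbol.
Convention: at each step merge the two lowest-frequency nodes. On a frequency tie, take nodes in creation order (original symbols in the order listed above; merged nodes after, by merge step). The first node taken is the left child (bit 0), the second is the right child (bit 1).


Huffman tree construction:
Step 1: Merge J(5) + I(7) = 12
Step 2: Merge B(8) + D(11) = 19
Step 3: Merge G(12) + (J+I)(12) = 24
Step 4: Merge (B+D)(19) + (G+(J+I))(24) = 43
Read each symbol's code off the tree from the root (left child = 0, right child = 1).

Codes:
  I: 111 (length 3)
  J: 110 (length 3)
  D: 01 (length 2)
  B: 00 (length 2)
  G: 10 (length 2)
Average code length: 98/43 = 2.2791 bits/symbol


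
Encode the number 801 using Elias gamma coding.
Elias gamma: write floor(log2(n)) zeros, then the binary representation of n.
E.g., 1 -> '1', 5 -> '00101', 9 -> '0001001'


num_bits = floor(log2(801)) + 1 = 10
leading_zeros = num_bits - 1 = 9
binary(801) = 1100100001

Elias gamma(801) = '000000000' + '1100100001' = 0000000001100100001 (19 bits)


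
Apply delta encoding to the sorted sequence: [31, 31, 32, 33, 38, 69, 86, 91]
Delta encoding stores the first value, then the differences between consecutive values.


First value: 31
Deltas:
  31 - 31 = 0
  32 - 31 = 1
  33 - 32 = 1
  38 - 33 = 5
  69 - 38 = 31
  86 - 69 = 17
  91 - 86 = 5


Delta encoded: [31, 0, 1, 1, 5, 31, 17, 5]


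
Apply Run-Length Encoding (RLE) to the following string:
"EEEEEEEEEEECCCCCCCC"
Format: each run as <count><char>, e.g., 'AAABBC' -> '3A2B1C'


Scanning runs left to right:
  i=0: run of 'E' x 11 -> '11E'
  i=11: run of 'C' x 8 -> '8C'

RLE = 11E8C


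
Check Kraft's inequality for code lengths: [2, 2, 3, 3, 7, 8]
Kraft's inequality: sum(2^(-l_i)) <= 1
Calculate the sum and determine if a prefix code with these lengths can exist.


Sum = 2^(-2) + 2^(-2) + 2^(-3) + 2^(-3) + 2^(-7) + 2^(-8)
    = 0.25 + 0.25 + 0.125 + 0.125 + 0.0078125 + 0.00390625
    = 195/256 = 0.76171875
Since 0.76171875 <= 1, Kraft's inequality IS satisfied.
A prefix code with these lengths CAN exist.

Kraft sum = 0.76171875. Satisfied.


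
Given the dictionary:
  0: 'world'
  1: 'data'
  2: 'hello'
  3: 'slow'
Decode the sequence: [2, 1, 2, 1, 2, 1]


Look up each index in the dictionary:
  2 -> 'hello'
  1 -> 'data'
  2 -> 'hello'
  1 -> 'data'
  2 -> 'hello'
  1 -> 'data'

Decoded: "hello data hello data hello data"


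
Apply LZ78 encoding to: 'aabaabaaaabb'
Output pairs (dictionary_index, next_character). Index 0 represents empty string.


LZ78 encoding steps:
Dictionary: {0: ''}
Step 1: w='' (idx 0), next='a' -> output (0, 'a'), add 'a' as idx 1
Step 2: w='a' (idx 1), next='b' -> output (1, 'b'), add 'ab' as idx 2
Step 3: w='a' (idx 1), next='a' -> output (1, 'a'), add 'aa' as idx 3
Step 4: w='' (idx 0), next='b' -> output (0, 'b'), add 'b' as idx 4
Step 5: w='aa' (idx 3), next='a' -> output (3, 'a'), add 'aaa' as idx 5
Step 6: w='ab' (idx 2), next='b' -> output (2, 'b'), add 'abb' as idx 6


Encoded: [(0, 'a'), (1, 'b'), (1, 'a'), (0, 'b'), (3, 'a'), (2, 'b')]


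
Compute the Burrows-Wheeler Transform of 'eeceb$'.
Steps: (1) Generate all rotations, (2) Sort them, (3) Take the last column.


Rotations (sorted):
  0: $eeceb -> last char: b
  1: b$eece -> last char: e
  2: ceb$ee -> last char: e
  3: eb$eec -> last char: c
  4: eceb$e -> last char: e
  5: eeceb$ -> last char: $


BWT = beece$


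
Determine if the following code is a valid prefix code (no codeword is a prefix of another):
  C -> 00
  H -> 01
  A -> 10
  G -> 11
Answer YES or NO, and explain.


Checking each pair (does one codeword prefix another?):
  C='00' vs H='01': no prefix
  C='00' vs A='10': no prefix
  C='00' vs G='11': no prefix
  H='01' vs C='00': no prefix
  H='01' vs A='10': no prefix
  H='01' vs G='11': no prefix
  A='10' vs C='00': no prefix
  A='10' vs H='01': no prefix
  A='10' vs G='11': no prefix
  G='11' vs C='00': no prefix
  G='11' vs H='01': no prefix
  G='11' vs A='10': no prefix
No violation found over all pairs.

YES -- this is a valid prefix code. No codeword is a prefix of any other codeword.


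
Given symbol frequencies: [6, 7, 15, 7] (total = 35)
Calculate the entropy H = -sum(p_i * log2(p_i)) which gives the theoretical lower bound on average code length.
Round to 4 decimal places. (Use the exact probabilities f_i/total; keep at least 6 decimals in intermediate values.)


Per-symbol terms -p_i * log2(p_i) with p_i = f_i/35:
  p = 6/35 = 0.171429: log2(p) = -2.544321, -p*log2(p) = 0.436169
  p = 7/35 = 0.200000: log2(p) = -2.321928, -p*log2(p) = 0.464386
  p = 15/35 = 0.428571: log2(p) = -1.222392, -p*log2(p) = 0.523882
  p = 7/35 = 0.200000: log2(p) = -2.321928, -p*log2(p) = 0.464386
H = 0.436169 + 0.464386 + 0.523882 + 0.464386 = 1.888823

H = 1.8888 bits/symbol


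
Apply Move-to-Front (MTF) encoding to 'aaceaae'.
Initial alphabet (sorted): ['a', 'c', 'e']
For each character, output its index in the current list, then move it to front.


MTF encoding:
'a': index 0 in ['a', 'c', 'e'] -> ['a', 'c', 'e']
'a': index 0 in ['a', 'c', 'e'] -> ['a', 'c', 'e']
'c': index 1 in ['a', 'c', 'e'] -> ['c', 'a', 'e']
'e': index 2 in ['c', 'a', 'e'] -> ['e', 'c', 'a']
'a': index 2 in ['e', 'c', 'a'] -> ['a', 'e', 'c']
'a': index 0 in ['a', 'e', 'c'] -> ['a', 'e', 'c']
'e': index 1 in ['a', 'e', 'c'] -> ['e', 'a', 'c']


Output: [0, 0, 1, 2, 2, 0, 1]


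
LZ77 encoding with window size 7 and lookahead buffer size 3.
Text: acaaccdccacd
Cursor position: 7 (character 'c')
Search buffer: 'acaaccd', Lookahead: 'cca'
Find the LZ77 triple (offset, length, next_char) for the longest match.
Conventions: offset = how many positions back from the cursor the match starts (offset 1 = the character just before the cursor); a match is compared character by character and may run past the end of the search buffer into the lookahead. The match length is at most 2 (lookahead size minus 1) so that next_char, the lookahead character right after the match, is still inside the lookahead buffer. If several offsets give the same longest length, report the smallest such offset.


Try each offset into the search buffer:
  offset=1 (pos 6, char 'd'): match length 0
  offset=2 (pos 5, char 'c'): match length 1
  offset=3 (pos 4, char 'c'): match length 2
  offset=4 (pos 3, char 'a'): match length 0
  offset=5 (pos 2, char 'a'): match length 0
  offset=6 (pos 1, char 'c'): match length 1
  offset=7 (pos 0, char 'a'): match length 0
Longest match has length 2 at offset 3.
next_char = character at position 7 + 2 = 9 -> 'a'

Best match: offset=3, length=2 (matching 'cc' starting at position 4)
LZ77 triple: (3, 2, 'a')


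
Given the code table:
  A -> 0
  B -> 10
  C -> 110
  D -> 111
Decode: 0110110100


Decoding:
0 -> A
110 -> C
110 -> C
10 -> B
0 -> A


Result: ACCBA


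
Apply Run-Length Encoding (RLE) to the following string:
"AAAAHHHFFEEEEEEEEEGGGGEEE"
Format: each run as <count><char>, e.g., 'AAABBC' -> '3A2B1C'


Scanning runs left to right:
  i=0: run of 'A' x 4 -> '4A'
  i=4: run of 'H' x 3 -> '3H'
  i=7: run of 'F' x 2 -> '2F'
  i=9: run of 'E' x 9 -> '9E'
  i=18: run of 'G' x 4 -> '4G'
  i=22: run of 'E' x 3 -> '3E'

RLE = 4A3H2F9E4G3E


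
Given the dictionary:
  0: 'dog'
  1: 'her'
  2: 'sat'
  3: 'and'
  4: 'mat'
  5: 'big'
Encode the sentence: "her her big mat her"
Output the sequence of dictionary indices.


Look up each word in the dictionary:
  'her' -> 1
  'her' -> 1
  'big' -> 5
  'mat' -> 4
  'her' -> 1

Encoded: [1, 1, 5, 4, 1]


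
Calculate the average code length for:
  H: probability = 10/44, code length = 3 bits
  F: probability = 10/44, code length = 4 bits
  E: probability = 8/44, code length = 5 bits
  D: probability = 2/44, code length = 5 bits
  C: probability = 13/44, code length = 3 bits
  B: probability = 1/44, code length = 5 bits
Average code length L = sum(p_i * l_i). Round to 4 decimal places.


Weighted contributions p_i * l_i:
  H: (10/44) * 3 = 30/44
  F: (10/44) * 4 = 40/44
  E: (8/44) * 5 = 40/44
  D: (2/44) * 5 = 10/44
  C: (13/44) * 3 = 39/44
  B: (1/44) * 5 = 5/44
Sum = (30 + 40 + 40 + 10 + 39 + 5)/44 = 164/44

L = 164/44 = 3.7273 bits/symbol


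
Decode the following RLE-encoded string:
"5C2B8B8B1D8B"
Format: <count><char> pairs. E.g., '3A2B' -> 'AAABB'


Expanding each <count><char> pair:
  5C -> 'CCCCC'
  2B -> 'BB'
  8B -> 'BBBBBBBB'
  8B -> 'BBBBBBBB'
  1D -> 'D'
  8B -> 'BBBBBBBB'

Decoded = CCCCCBBBBBBBBBBBBBBBBBBDBBBBBBBB


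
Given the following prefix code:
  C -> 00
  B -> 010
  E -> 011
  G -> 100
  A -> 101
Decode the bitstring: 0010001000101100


Decoding step by step:
Bits 00 -> C
Bits 100 -> G
Bits 010 -> B
Bits 00 -> C
Bits 101 -> A
Bits 100 -> G


Decoded message: CGBCAG


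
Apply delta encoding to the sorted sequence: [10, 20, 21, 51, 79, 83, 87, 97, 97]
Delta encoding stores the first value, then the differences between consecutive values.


First value: 10
Deltas:
  20 - 10 = 10
  21 - 20 = 1
  51 - 21 = 30
  79 - 51 = 28
  83 - 79 = 4
  87 - 83 = 4
  97 - 87 = 10
  97 - 97 = 0


Delta encoded: [10, 10, 1, 30, 28, 4, 4, 10, 0]


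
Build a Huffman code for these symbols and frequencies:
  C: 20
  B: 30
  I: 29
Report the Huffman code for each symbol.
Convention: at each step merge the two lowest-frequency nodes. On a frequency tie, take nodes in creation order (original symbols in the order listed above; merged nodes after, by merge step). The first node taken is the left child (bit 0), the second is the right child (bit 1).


Huffman tree construction:
Step 1: Merge C(20) + I(29) = 49
Step 2: Merge B(30) + (C+I)(49) = 79
Read each symbol's code off the tree from the root (left child = 0, right child = 1).

Codes:
  C: 10 (length 2)
  B: 0 (length 1)
  I: 11 (length 2)
Average code length: 128/79 = 1.6203 bits/symbol


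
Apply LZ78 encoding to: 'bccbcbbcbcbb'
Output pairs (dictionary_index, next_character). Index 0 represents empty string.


LZ78 encoding steps:
Dictionary: {0: ''}
Step 1: w='' (idx 0), next='b' -> output (0, 'b'), add 'b' as idx 1
Step 2: w='' (idx 0), next='c' -> output (0, 'c'), add 'c' as idx 2
Step 3: w='c' (idx 2), next='b' -> output (2, 'b'), add 'cb' as idx 3
Step 4: w='cb' (idx 3), next='b' -> output (3, 'b'), add 'cbb' as idx 4
Step 5: w='cb' (idx 3), next='c' -> output (3, 'c'), add 'cbc' as idx 5
Step 6: w='b' (idx 1), next='b' -> output (1, 'b'), add 'bb' as idx 6


Encoded: [(0, 'b'), (0, 'c'), (2, 'b'), (3, 'b'), (3, 'c'), (1, 'b')]


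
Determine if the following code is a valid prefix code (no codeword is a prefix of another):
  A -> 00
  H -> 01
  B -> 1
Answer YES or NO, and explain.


Checking each pair (does one codeword prefix another?):
  A='00' vs H='01': no prefix
  A='00' vs B='1': no prefix
  H='01' vs A='00': no prefix
  H='01' vs B='1': no prefix
  B='1' vs A='00': no prefix
  B='1' vs H='01': no prefix
No violation found over all pairs.

YES -- this is a valid prefix code. No codeword is a prefix of any other codeword.


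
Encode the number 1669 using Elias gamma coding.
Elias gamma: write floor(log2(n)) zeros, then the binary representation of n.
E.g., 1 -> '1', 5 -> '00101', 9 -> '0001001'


num_bits = floor(log2(1669)) + 1 = 11
leading_zeros = num_bits - 1 = 10
binary(1669) = 11010000101

Elias gamma(1669) = '0000000000' + '11010000101' = 000000000011010000101 (21 bits)
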